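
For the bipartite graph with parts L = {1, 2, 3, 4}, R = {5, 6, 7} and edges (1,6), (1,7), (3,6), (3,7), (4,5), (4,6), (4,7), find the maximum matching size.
3 (matching: (1,7), (3,6), (4,5); upper bound min(|L|,|R|) = min(4,3) = 3)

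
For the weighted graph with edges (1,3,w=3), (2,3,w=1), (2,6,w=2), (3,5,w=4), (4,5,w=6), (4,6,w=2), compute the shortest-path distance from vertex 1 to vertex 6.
6 (path: 1 -> 3 -> 2 -> 6; weights 3 + 1 + 2 = 6)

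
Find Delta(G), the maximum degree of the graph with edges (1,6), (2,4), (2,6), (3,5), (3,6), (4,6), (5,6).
5 (attained at vertex 6)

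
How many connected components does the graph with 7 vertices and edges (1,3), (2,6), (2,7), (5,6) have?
3 (components: {1, 3}, {2, 5, 6, 7}, {4})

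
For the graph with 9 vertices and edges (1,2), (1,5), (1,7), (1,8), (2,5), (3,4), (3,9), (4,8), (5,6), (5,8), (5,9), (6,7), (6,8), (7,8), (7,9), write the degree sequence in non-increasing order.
[5, 5, 4, 4, 3, 3, 2, 2, 2] (degrees: deg(1)=4, deg(2)=2, deg(3)=2, deg(4)=2, deg(5)=5, deg(6)=3, deg(7)=4, deg(8)=5, deg(9)=3)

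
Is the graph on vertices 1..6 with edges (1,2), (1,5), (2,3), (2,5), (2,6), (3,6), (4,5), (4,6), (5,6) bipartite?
No (odd cycle of length 3: 5 -> 1 -> 2 -> 5)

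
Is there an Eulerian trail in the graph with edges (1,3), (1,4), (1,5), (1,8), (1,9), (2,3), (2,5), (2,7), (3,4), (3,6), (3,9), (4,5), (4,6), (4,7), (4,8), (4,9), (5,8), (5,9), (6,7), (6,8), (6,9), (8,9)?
No (8 vertices have odd degree: {1, 2, 3, 4, 5, 6, 7, 8}; Eulerian path requires 0 or 2)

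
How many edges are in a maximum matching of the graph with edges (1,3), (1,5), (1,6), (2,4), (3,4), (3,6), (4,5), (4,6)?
3 (matching: (1,5), (2,4), (3,6); upper bound floor(n/2) = floor(6/2) = 3)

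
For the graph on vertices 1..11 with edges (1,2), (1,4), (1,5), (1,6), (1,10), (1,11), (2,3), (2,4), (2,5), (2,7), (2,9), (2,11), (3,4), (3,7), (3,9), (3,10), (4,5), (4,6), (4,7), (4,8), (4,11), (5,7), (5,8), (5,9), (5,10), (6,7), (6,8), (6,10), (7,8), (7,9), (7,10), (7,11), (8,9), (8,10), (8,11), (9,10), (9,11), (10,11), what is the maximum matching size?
5 (matching: (1,5), (2,7), (3,9), (6,10), (8,11); upper bound floor(n/2) = floor(11/2) = 5)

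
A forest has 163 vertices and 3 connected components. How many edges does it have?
160 (Each of the 3 component trees on V_i vertices has V_i - 1 edges; summing gives V - C = 163 - 3 = 160)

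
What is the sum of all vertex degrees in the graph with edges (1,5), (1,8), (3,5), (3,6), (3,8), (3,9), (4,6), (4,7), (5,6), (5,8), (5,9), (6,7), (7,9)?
26 (handshake: sum of degrees = 2|E| = 2 x 13 = 26)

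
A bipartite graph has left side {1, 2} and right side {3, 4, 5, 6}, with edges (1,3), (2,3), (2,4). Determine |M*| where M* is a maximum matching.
2 (matching: (1,3), (2,4); upper bound min(|L|,|R|) = min(2,4) = 2)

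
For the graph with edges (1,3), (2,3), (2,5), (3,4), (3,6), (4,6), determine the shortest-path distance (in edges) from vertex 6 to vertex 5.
3 (path: 6 -> 3 -> 2 -> 5, 3 edges)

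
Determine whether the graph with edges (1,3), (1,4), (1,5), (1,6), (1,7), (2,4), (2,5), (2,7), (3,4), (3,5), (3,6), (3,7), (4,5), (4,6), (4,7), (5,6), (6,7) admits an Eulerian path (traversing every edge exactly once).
No (6 vertices have odd degree: {1, 2, 3, 5, 6, 7}; Eulerian path requires 0 or 2)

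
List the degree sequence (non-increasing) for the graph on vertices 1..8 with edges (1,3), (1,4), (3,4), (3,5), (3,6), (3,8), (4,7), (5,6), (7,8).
[5, 3, 2, 2, 2, 2, 2, 0] (degrees: deg(1)=2, deg(2)=0, deg(3)=5, deg(4)=3, deg(5)=2, deg(6)=2, deg(7)=2, deg(8)=2)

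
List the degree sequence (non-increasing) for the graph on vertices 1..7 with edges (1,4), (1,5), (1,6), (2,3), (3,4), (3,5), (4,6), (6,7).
[3, 3, 3, 3, 2, 1, 1] (degrees: deg(1)=3, deg(2)=1, deg(3)=3, deg(4)=3, deg(5)=2, deg(6)=3, deg(7)=1)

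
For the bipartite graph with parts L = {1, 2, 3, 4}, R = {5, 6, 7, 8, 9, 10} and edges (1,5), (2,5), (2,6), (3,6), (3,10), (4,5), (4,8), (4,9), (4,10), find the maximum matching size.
4 (matching: (1,5), (2,6), (3,10), (4,9); upper bound min(|L|,|R|) = min(4,6) = 4)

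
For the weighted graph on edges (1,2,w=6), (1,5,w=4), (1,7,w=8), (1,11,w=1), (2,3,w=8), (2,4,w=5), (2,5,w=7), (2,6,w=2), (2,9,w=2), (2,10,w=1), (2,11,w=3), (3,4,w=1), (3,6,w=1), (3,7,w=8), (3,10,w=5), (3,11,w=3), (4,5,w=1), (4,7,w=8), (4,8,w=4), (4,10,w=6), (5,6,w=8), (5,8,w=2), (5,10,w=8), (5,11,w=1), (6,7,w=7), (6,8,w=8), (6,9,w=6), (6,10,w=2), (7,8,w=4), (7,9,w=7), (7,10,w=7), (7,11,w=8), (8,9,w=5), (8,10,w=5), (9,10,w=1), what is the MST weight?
15 (MST edges: (1,11,w=1), (2,6,w=2), (2,10,w=1), (3,4,w=1), (3,6,w=1), (4,5,w=1), (5,8,w=2), (5,11,w=1), (7,8,w=4), (9,10,w=1); sum of weights 1 + 2 + 1 + 1 + 1 + 1 + 2 + 1 + 4 + 1 = 15)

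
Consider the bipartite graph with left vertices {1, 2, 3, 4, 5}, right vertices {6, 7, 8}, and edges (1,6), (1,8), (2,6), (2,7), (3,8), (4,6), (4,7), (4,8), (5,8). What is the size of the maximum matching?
3 (matching: (1,8), (2,7), (4,6); upper bound min(|L|,|R|) = min(5,3) = 3)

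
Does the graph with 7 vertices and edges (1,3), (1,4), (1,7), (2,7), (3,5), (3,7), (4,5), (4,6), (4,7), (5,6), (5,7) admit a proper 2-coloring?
No (odd cycle of length 3: 7 -> 1 -> 3 -> 7)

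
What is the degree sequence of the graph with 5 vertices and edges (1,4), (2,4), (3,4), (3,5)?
[3, 2, 1, 1, 1] (degrees: deg(1)=1, deg(2)=1, deg(3)=2, deg(4)=3, deg(5)=1)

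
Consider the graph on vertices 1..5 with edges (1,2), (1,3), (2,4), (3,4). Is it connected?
No, it has 2 components: {1, 2, 3, 4}, {5}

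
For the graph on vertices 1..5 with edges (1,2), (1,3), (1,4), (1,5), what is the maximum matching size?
1 (matching: (1,5); upper bound floor(n/2) = floor(5/2) = 2)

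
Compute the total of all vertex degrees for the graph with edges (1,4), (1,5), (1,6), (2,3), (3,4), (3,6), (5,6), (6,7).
16 (handshake: sum of degrees = 2|E| = 2 x 8 = 16)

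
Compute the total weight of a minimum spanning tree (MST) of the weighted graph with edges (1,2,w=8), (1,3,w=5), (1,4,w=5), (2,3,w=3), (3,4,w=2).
10 (MST edges: (1,4,w=5), (2,3,w=3), (3,4,w=2); sum of weights 5 + 3 + 2 = 10)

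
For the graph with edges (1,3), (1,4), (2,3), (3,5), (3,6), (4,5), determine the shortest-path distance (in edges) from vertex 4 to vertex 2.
3 (path: 4 -> 5 -> 3 -> 2, 3 edges)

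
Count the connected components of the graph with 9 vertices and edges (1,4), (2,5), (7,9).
6 (components: {1, 4}, {2, 5}, {3}, {6}, {7, 9}, {8})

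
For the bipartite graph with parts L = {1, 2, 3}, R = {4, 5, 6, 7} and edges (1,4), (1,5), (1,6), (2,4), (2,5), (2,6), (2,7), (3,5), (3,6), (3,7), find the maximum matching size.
3 (matching: (1,6), (2,7), (3,5); upper bound min(|L|,|R|) = min(3,4) = 3)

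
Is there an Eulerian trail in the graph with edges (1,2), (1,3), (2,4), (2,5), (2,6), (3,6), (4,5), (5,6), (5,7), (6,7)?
Yes — and in fact it has an Eulerian circuit (the graph is connected and all 7 vertices have even degree)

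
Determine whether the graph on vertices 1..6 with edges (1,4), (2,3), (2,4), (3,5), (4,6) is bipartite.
Yes. Partition: {1, 2, 5, 6}, {3, 4}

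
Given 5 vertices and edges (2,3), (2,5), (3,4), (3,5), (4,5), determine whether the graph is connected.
No, it has 2 components: {1}, {2, 3, 4, 5}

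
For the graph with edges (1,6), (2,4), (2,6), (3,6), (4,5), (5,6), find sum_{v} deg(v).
12 (handshake: sum of degrees = 2|E| = 2 x 6 = 12)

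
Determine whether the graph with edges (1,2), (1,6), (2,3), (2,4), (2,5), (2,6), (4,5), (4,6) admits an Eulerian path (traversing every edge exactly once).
No (4 vertices have odd degree: {2, 3, 4, 6}; Eulerian path requires 0 or 2)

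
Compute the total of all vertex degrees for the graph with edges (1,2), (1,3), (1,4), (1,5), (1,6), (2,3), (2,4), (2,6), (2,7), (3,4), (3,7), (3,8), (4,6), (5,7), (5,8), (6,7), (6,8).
34 (handshake: sum of degrees = 2|E| = 2 x 17 = 34)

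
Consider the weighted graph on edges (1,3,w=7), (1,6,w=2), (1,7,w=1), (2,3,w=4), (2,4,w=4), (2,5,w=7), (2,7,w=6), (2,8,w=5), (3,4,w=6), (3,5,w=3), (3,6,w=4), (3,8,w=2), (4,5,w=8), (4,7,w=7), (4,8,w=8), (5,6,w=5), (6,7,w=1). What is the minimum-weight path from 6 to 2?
7 (path: 6 -> 7 -> 2; weights 1 + 6 = 7)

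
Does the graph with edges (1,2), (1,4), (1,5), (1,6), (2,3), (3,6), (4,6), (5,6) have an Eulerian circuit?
Yes (the graph is connected and all 6 vertices have even degree)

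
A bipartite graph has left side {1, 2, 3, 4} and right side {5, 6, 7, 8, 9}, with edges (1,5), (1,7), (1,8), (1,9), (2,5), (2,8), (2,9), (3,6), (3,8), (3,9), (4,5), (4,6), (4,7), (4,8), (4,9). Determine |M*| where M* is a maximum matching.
4 (matching: (1,9), (2,8), (3,6), (4,7); upper bound min(|L|,|R|) = min(4,5) = 4)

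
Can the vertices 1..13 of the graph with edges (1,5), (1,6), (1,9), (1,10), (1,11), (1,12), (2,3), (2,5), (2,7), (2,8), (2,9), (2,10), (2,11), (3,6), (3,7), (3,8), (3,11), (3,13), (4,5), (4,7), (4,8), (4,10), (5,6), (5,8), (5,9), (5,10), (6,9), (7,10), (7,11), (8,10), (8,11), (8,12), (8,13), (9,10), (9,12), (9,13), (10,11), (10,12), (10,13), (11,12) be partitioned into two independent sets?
No (odd cycle of length 3: 12 -> 1 -> 10 -> 12)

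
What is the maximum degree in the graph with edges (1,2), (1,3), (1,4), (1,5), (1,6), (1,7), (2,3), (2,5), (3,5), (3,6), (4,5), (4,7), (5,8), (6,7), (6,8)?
6 (attained at vertex 1)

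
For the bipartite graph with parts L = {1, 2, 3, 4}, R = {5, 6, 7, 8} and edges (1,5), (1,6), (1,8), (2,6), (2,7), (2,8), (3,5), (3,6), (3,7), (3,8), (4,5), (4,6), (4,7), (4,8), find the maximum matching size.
4 (matching: (1,8), (2,7), (3,6), (4,5); upper bound min(|L|,|R|) = min(4,4) = 4)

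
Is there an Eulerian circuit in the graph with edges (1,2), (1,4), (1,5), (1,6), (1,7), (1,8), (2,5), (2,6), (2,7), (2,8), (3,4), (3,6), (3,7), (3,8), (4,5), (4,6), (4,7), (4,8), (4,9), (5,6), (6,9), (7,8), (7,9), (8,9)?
No (2 vertices have odd degree: {2, 4}; Eulerian circuit requires 0)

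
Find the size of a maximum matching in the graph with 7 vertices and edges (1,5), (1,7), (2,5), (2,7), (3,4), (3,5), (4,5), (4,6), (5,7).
3 (matching: (1,7), (2,5), (4,6); upper bound floor(n/2) = floor(7/2) = 3)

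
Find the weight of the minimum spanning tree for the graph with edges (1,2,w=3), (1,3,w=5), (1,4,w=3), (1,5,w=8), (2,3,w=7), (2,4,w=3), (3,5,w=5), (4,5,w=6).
16 (MST edges: (1,2,w=3), (1,3,w=5), (1,4,w=3), (3,5,w=5); sum of weights 3 + 5 + 3 + 5 = 16)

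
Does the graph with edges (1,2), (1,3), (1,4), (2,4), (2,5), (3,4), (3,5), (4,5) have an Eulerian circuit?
No (4 vertices have odd degree: {1, 2, 3, 5}; Eulerian circuit requires 0)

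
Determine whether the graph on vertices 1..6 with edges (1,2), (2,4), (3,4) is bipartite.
Yes. Partition: {1, 4, 5, 6}, {2, 3}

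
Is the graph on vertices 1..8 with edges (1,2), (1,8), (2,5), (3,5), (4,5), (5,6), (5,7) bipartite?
Yes. Partition: {1, 5}, {2, 3, 4, 6, 7, 8}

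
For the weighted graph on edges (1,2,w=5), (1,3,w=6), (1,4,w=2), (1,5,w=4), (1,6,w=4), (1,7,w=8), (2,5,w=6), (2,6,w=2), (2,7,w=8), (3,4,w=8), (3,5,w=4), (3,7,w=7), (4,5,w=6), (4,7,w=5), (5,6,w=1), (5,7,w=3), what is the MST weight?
16 (MST edges: (1,4,w=2), (1,6,w=4), (2,6,w=2), (3,5,w=4), (5,6,w=1), (5,7,w=3); sum of weights 2 + 4 + 2 + 4 + 1 + 3 = 16)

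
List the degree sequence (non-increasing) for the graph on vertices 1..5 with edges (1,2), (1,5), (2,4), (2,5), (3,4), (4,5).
[3, 3, 3, 2, 1] (degrees: deg(1)=2, deg(2)=3, deg(3)=1, deg(4)=3, deg(5)=3)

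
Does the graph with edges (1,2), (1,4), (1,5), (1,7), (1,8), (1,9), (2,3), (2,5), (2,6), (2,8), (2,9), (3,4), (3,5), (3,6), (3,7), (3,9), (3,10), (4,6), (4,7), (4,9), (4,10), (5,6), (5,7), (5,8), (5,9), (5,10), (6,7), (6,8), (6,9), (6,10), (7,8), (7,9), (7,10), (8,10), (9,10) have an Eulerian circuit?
No (2 vertices have odd degree: {3, 10}; Eulerian circuit requires 0)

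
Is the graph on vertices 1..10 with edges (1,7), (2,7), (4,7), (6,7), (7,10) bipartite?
Yes. Partition: {1, 2, 3, 4, 5, 6, 8, 9, 10}, {7}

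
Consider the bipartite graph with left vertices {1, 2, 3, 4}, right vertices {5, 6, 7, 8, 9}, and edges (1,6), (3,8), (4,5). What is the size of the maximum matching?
3 (matching: (1,6), (3,8), (4,5); upper bound min(|L|,|R|) = min(4,5) = 4)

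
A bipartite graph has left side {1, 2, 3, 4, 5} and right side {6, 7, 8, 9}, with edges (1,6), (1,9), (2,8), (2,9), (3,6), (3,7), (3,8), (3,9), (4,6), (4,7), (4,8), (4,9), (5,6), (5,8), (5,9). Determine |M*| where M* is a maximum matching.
4 (matching: (1,9), (2,8), (3,7), (4,6); upper bound min(|L|,|R|) = min(5,4) = 4)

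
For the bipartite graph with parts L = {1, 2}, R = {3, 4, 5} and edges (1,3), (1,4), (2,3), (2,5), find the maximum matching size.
2 (matching: (1,4), (2,5); upper bound min(|L|,|R|) = min(2,3) = 2)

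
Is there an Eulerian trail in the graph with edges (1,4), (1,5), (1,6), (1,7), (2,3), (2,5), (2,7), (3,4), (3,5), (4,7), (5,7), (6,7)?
No (4 vertices have odd degree: {2, 3, 4, 7}; Eulerian path requires 0 or 2)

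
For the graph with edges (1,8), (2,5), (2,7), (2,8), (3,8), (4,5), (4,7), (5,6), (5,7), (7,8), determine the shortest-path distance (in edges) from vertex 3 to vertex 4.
3 (path: 3 -> 8 -> 7 -> 4, 3 edges)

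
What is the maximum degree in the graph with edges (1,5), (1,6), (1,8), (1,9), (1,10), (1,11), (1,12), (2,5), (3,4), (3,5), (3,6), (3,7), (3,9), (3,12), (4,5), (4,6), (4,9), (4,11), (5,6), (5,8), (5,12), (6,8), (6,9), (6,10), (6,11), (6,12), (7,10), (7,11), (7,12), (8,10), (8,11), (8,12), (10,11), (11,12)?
9 (attained at vertex 6)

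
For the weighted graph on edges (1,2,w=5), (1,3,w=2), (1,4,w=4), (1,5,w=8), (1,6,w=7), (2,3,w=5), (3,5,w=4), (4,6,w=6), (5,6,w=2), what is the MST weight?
17 (MST edges: (1,2,w=5), (1,3,w=2), (1,4,w=4), (3,5,w=4), (5,6,w=2); sum of weights 5 + 2 + 4 + 4 + 2 = 17)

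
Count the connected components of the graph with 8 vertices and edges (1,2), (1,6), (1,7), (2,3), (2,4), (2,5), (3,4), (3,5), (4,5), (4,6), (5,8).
1 (components: {1, 2, 3, 4, 5, 6, 7, 8})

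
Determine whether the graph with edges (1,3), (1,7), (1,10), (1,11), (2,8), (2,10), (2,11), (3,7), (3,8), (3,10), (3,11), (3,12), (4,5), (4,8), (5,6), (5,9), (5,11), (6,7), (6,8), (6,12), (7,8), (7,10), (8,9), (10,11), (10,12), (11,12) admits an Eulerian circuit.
No (2 vertices have odd degree: {2, 7}; Eulerian circuit requires 0)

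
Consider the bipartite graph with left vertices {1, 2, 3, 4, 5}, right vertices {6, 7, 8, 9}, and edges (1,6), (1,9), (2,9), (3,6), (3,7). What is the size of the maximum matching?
3 (matching: (1,6), (2,9), (3,7); upper bound min(|L|,|R|) = min(5,4) = 4)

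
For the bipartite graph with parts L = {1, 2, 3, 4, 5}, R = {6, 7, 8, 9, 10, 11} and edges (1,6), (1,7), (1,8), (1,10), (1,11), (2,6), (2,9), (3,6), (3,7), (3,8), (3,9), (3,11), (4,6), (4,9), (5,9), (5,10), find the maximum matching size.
5 (matching: (1,11), (2,9), (3,8), (4,6), (5,10); upper bound min(|L|,|R|) = min(5,6) = 5)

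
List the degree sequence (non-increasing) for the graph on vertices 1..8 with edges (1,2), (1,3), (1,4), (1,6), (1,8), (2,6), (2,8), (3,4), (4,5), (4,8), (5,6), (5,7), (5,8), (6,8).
[5, 5, 4, 4, 4, 3, 2, 1] (degrees: deg(1)=5, deg(2)=3, deg(3)=2, deg(4)=4, deg(5)=4, deg(6)=4, deg(7)=1, deg(8)=5)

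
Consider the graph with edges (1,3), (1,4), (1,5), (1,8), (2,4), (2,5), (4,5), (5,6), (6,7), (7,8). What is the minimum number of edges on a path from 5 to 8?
2 (path: 5 -> 1 -> 8, 2 edges)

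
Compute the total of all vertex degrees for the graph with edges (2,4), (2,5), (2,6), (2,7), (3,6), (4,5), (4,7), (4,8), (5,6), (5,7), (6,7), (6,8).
24 (handshake: sum of degrees = 2|E| = 2 x 12 = 24)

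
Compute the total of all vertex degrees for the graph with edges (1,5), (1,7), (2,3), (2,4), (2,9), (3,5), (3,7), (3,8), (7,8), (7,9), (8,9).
22 (handshake: sum of degrees = 2|E| = 2 x 11 = 22)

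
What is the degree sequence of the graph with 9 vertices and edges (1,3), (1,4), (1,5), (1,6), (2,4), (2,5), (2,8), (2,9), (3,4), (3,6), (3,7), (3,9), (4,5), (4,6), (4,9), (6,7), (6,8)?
[6, 5, 5, 4, 4, 3, 3, 2, 2] (degrees: deg(1)=4, deg(2)=4, deg(3)=5, deg(4)=6, deg(5)=3, deg(6)=5, deg(7)=2, deg(8)=2, deg(9)=3)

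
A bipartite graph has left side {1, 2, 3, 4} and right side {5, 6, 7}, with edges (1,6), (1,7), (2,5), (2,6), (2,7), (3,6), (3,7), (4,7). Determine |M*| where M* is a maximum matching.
3 (matching: (1,7), (2,5), (3,6); upper bound min(|L|,|R|) = min(4,3) = 3)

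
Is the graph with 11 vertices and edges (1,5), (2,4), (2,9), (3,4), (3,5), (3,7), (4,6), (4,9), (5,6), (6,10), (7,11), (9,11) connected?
No, it has 2 components: {1, 2, 3, 4, 5, 6, 7, 9, 10, 11}, {8}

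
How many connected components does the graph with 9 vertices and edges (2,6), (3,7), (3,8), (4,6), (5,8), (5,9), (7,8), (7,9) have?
3 (components: {1}, {2, 4, 6}, {3, 5, 7, 8, 9})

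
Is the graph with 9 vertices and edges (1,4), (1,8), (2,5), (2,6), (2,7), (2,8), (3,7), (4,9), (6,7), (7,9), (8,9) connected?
Yes (BFS from 1 visits [1, 4, 8, 9, 2, 7, 5, 6, 3] — all 9 vertices reached)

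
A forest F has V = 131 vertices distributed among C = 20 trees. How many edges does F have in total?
111 (Each of the 20 component trees on V_i vertices has V_i - 1 edges; summing gives V - C = 131 - 20 = 111)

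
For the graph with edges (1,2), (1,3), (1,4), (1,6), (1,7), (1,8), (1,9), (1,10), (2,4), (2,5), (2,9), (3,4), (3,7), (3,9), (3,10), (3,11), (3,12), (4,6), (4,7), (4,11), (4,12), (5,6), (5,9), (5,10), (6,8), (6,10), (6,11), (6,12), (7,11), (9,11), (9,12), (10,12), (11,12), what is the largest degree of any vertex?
8 (attained at vertex 1)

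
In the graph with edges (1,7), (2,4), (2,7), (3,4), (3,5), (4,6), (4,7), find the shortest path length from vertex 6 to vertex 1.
3 (path: 6 -> 4 -> 7 -> 1, 3 edges)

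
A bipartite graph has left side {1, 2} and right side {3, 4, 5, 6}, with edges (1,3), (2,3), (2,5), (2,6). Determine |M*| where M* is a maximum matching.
2 (matching: (1,3), (2,6); upper bound min(|L|,|R|) = min(2,4) = 2)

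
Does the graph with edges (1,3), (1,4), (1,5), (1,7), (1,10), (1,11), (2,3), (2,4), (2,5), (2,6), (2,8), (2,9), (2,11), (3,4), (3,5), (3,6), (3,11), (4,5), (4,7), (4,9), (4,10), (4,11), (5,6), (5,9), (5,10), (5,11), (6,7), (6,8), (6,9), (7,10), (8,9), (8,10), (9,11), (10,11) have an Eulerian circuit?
No (2 vertices have odd degree: {2, 11}; Eulerian circuit requires 0)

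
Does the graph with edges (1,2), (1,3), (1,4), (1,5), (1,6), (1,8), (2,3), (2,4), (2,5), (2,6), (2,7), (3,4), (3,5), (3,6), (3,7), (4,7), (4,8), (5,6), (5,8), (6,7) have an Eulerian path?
No (4 vertices have odd degree: {4, 5, 6, 8}; Eulerian path requires 0 or 2)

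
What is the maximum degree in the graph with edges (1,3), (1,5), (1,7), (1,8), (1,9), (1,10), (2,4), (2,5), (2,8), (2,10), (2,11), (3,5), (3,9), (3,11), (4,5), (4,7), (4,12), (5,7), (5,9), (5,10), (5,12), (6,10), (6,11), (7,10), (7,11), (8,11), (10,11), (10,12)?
8 (attained at vertex 5)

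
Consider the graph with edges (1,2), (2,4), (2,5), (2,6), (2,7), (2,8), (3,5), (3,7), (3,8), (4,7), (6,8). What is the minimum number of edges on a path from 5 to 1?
2 (path: 5 -> 2 -> 1, 2 edges)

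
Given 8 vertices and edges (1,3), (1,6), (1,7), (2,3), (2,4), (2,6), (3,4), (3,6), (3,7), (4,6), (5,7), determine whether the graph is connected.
No, it has 2 components: {1, 2, 3, 4, 5, 6, 7}, {8}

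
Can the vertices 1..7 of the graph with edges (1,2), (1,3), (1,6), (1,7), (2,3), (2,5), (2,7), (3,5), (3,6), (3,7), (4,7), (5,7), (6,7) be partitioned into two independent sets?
No (odd cycle of length 3: 6 -> 1 -> 7 -> 6)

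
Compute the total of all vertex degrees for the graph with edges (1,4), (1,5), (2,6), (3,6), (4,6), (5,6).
12 (handshake: sum of degrees = 2|E| = 2 x 6 = 12)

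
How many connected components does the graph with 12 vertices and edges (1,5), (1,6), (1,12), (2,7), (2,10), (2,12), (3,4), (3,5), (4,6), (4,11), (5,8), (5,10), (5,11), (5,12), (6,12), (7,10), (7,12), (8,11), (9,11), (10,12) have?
1 (components: {1, 2, 3, 4, 5, 6, 7, 8, 9, 10, 11, 12})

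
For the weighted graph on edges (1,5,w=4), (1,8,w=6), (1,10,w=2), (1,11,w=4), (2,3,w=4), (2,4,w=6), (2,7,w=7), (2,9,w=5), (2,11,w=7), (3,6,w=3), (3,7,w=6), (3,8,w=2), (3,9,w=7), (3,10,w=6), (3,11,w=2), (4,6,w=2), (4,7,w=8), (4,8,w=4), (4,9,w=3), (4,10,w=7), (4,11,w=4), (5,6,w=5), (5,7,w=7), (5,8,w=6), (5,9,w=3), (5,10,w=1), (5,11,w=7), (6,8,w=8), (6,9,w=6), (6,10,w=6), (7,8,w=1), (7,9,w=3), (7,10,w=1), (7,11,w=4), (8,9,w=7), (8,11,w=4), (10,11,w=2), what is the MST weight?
21 (MST edges: (1,10,w=2), (2,3,w=4), (3,6,w=3), (3,8,w=2), (3,11,w=2), (4,6,w=2), (4,9,w=3), (5,10,w=1), (7,8,w=1), (7,10,w=1); sum of weights 2 + 4 + 3 + 2 + 2 + 2 + 3 + 1 + 1 + 1 = 21)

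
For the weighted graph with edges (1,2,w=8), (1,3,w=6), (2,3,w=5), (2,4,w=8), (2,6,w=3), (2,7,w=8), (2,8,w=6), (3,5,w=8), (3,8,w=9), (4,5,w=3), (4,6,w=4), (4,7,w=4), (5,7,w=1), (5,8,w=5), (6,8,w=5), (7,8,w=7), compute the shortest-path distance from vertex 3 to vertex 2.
5 (path: 3 -> 2; weights 5 = 5)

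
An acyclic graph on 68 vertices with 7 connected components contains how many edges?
61 (Each of the 7 component trees on V_i vertices has V_i - 1 edges; summing gives V - C = 68 - 7 = 61)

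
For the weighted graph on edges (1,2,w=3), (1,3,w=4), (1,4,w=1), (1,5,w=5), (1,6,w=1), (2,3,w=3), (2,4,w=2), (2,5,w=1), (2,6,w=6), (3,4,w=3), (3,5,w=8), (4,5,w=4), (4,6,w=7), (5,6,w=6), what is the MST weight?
8 (MST edges: (1,4,w=1), (1,6,w=1), (2,3,w=3), (2,4,w=2), (2,5,w=1); sum of weights 1 + 1 + 3 + 2 + 1 = 8)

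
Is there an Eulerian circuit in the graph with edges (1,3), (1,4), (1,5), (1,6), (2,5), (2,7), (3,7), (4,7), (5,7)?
No (2 vertices have odd degree: {5, 6}; Eulerian circuit requires 0)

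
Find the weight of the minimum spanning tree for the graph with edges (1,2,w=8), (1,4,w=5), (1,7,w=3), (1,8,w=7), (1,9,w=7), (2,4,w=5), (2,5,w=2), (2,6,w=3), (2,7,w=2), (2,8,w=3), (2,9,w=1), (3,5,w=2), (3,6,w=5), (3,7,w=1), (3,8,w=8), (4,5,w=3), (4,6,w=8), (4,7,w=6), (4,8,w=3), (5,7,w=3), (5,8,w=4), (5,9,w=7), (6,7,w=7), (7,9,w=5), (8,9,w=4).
18 (MST edges: (1,7,w=3), (2,5,w=2), (2,6,w=3), (2,7,w=2), (2,8,w=3), (2,9,w=1), (3,7,w=1), (4,5,w=3); sum of weights 3 + 2 + 3 + 2 + 3 + 1 + 1 + 3 = 18)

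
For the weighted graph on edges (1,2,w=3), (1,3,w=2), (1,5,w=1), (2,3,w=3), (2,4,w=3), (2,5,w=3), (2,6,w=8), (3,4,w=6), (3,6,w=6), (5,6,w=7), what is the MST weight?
15 (MST edges: (1,2,w=3), (1,3,w=2), (1,5,w=1), (2,4,w=3), (3,6,w=6); sum of weights 3 + 2 + 1 + 3 + 6 = 15)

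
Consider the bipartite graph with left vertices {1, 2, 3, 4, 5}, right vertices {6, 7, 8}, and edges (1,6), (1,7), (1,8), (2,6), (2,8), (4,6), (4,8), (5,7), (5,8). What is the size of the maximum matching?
3 (matching: (1,8), (2,6), (5,7); upper bound min(|L|,|R|) = min(5,3) = 3)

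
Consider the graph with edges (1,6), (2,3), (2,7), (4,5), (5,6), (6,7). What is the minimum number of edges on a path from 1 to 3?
4 (path: 1 -> 6 -> 7 -> 2 -> 3, 4 edges)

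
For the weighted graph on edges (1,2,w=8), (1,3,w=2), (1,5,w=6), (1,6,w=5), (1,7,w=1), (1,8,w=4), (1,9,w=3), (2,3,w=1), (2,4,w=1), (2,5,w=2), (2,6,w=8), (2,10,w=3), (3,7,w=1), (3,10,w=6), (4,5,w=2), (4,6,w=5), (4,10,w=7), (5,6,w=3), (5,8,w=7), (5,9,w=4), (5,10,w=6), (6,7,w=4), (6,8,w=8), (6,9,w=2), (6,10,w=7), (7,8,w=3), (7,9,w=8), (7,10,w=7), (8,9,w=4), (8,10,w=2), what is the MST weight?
16 (MST edges: (1,7,w=1), (1,9,w=3), (2,3,w=1), (2,4,w=1), (2,5,w=2), (2,10,w=3), (3,7,w=1), (6,9,w=2), (8,10,w=2); sum of weights 1 + 3 + 1 + 1 + 2 + 3 + 1 + 2 + 2 = 16)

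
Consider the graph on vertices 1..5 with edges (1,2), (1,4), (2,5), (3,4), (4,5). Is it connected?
Yes (BFS from 1 visits [1, 2, 4, 5, 3] — all 5 vertices reached)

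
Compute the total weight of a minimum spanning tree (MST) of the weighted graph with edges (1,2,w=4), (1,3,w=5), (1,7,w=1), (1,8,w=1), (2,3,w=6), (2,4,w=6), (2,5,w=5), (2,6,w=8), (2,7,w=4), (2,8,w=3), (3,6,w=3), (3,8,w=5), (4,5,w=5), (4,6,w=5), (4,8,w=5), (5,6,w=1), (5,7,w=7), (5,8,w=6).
19 (MST edges: (1,3,w=5), (1,7,w=1), (1,8,w=1), (2,8,w=3), (3,6,w=3), (4,5,w=5), (5,6,w=1); sum of weights 5 + 1 + 1 + 3 + 3 + 5 + 1 = 19)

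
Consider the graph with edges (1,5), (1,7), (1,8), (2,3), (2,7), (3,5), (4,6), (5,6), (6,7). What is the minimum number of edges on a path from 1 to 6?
2 (path: 1 -> 5 -> 6, 2 edges)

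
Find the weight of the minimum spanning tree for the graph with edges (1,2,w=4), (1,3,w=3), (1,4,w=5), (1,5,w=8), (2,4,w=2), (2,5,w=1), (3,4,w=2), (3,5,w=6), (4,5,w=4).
8 (MST edges: (1,3,w=3), (2,4,w=2), (2,5,w=1), (3,4,w=2); sum of weights 3 + 2 + 1 + 2 = 8)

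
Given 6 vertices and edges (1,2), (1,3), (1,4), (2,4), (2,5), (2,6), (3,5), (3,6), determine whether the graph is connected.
Yes (BFS from 1 visits [1, 2, 3, 4, 5, 6] — all 6 vertices reached)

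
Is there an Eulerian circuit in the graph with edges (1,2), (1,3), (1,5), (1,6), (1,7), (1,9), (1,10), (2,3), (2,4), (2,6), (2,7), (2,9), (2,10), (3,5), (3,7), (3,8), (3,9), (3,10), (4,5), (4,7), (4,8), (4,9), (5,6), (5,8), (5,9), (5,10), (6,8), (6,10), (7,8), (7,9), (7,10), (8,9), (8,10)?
No (10 vertices have odd degree: {1, 2, 3, 4, 5, 6, 7, 8, 9, 10}; Eulerian circuit requires 0)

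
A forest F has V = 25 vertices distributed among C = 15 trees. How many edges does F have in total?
10 (Each of the 15 component trees on V_i vertices has V_i - 1 edges; summing gives V - C = 25 - 15 = 10)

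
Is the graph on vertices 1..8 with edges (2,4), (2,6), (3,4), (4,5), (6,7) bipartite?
Yes. Partition: {1, 2, 3, 5, 7, 8}, {4, 6}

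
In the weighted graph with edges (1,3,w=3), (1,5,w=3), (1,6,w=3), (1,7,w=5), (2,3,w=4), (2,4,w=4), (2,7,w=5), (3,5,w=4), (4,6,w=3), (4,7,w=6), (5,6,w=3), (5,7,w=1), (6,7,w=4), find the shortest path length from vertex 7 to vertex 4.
6 (path: 7 -> 4; weights 6 = 6)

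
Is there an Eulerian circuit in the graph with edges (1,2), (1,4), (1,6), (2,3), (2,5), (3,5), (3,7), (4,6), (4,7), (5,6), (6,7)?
No (6 vertices have odd degree: {1, 2, 3, 4, 5, 7}; Eulerian circuit requires 0)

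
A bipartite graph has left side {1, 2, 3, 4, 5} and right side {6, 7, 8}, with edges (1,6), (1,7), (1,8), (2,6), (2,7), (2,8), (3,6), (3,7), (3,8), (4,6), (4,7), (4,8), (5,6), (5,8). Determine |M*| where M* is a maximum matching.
3 (matching: (1,8), (2,7), (3,6); upper bound min(|L|,|R|) = min(5,3) = 3)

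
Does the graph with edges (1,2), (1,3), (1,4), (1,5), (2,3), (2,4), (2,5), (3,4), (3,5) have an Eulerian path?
Yes (the graph is connected and exactly 2 vertices have odd degree: {4, 5}; any Eulerian path must start and end at those)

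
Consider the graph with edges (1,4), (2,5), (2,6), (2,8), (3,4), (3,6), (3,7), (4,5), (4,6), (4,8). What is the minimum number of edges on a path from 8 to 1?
2 (path: 8 -> 4 -> 1, 2 edges)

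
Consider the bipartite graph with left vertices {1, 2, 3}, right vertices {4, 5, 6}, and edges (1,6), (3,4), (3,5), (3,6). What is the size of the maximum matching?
2 (matching: (1,6), (3,5); upper bound min(|L|,|R|) = min(3,3) = 3)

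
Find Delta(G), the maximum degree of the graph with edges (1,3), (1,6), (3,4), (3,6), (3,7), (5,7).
4 (attained at vertex 3)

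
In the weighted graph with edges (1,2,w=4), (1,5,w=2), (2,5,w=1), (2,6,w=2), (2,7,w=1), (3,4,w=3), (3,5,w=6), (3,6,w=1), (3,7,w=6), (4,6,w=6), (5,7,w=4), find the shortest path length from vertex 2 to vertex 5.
1 (path: 2 -> 5; weights 1 = 1)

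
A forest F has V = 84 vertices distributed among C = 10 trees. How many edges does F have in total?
74 (Each of the 10 component trees on V_i vertices has V_i - 1 edges; summing gives V - C = 84 - 10 = 74)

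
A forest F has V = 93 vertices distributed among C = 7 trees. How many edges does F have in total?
86 (Each of the 7 component trees on V_i vertices has V_i - 1 edges; summing gives V - C = 93 - 7 = 86)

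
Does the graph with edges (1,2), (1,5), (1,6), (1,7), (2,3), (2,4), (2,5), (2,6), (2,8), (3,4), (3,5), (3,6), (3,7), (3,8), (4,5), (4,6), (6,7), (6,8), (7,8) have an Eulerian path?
Yes — and in fact it has an Eulerian circuit (the graph is connected and all 8 vertices have even degree)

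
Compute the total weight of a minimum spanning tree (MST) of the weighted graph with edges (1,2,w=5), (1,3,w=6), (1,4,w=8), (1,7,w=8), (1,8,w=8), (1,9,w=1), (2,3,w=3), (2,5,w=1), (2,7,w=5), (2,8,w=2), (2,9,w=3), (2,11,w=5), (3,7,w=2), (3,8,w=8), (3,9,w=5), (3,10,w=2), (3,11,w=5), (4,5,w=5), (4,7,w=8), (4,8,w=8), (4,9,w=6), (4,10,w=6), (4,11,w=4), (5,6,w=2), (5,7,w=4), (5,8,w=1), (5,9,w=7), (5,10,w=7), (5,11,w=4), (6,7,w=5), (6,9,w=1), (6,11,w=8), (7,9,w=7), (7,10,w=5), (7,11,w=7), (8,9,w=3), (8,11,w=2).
19 (MST edges: (1,9,w=1), (2,3,w=3), (2,5,w=1), (3,7,w=2), (3,10,w=2), (4,11,w=4), (5,6,w=2), (5,8,w=1), (6,9,w=1), (8,11,w=2); sum of weights 1 + 3 + 1 + 2 + 2 + 4 + 2 + 1 + 1 + 2 = 19)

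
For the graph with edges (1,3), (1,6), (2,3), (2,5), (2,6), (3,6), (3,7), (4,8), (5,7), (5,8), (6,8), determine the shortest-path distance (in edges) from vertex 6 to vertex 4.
2 (path: 6 -> 8 -> 4, 2 edges)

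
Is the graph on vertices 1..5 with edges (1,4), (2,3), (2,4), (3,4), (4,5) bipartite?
No (odd cycle of length 3: 2 -> 4 -> 3 -> 2)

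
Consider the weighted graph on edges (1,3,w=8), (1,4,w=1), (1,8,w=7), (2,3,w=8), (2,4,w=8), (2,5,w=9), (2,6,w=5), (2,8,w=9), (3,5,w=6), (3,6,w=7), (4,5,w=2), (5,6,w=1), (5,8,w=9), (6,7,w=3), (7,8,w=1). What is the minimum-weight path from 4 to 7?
6 (path: 4 -> 5 -> 6 -> 7; weights 2 + 1 + 3 = 6)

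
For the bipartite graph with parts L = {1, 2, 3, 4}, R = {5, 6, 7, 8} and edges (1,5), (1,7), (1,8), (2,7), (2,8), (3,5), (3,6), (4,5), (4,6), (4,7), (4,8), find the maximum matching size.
4 (matching: (1,8), (2,7), (3,6), (4,5); upper bound min(|L|,|R|) = min(4,4) = 4)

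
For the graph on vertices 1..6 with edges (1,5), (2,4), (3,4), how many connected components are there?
3 (components: {1, 5}, {2, 3, 4}, {6})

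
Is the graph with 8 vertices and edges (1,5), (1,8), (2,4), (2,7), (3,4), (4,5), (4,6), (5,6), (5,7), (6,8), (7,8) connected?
Yes (BFS from 1 visits [1, 5, 8, 4, 6, 7, 2, 3] — all 8 vertices reached)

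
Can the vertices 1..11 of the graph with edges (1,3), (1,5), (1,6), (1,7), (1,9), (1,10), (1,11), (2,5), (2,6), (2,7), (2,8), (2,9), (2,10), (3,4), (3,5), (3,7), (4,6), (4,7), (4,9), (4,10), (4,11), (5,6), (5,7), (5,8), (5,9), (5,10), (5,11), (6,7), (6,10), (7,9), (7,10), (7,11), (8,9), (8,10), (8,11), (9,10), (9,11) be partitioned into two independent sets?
No (odd cycle of length 3: 7 -> 1 -> 5 -> 7)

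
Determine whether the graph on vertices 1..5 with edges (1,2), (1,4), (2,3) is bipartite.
Yes. Partition: {1, 3, 5}, {2, 4}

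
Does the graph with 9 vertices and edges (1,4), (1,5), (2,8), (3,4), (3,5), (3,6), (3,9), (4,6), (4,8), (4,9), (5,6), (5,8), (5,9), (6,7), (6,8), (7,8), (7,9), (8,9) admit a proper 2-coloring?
No (odd cycle of length 3: 9 -> 4 -> 3 -> 9)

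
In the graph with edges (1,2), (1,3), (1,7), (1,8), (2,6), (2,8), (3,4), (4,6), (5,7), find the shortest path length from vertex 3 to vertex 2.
2 (path: 3 -> 1 -> 2, 2 edges)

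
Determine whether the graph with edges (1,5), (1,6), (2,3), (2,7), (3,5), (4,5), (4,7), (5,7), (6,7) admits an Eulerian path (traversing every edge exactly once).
Yes — and in fact it has an Eulerian circuit (the graph is connected and all 7 vertices have even degree)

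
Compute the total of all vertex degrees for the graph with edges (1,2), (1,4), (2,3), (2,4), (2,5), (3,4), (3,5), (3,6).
16 (handshake: sum of degrees = 2|E| = 2 x 8 = 16)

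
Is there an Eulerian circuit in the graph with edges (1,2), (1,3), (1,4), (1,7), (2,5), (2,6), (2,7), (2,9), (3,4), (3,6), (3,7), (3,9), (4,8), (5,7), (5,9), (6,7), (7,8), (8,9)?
No (6 vertices have odd degree: {2, 3, 4, 5, 6, 8}; Eulerian circuit requires 0)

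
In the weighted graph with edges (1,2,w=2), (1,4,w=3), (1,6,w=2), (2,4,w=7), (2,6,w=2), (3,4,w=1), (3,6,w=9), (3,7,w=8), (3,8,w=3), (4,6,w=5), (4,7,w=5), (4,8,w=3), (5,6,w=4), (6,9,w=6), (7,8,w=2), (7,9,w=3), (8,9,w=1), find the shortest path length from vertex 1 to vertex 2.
2 (path: 1 -> 2; weights 2 = 2)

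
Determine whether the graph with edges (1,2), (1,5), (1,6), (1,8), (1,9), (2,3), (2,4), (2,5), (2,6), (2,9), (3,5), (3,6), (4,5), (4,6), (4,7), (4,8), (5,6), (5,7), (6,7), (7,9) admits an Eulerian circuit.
No (4 vertices have odd degree: {1, 3, 4, 9}; Eulerian circuit requires 0)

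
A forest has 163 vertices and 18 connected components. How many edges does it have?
145 (Each of the 18 component trees on V_i vertices has V_i - 1 edges; summing gives V - C = 163 - 18 = 145)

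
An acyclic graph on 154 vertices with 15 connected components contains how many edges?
139 (Each of the 15 component trees on V_i vertices has V_i - 1 edges; summing gives V - C = 154 - 15 = 139)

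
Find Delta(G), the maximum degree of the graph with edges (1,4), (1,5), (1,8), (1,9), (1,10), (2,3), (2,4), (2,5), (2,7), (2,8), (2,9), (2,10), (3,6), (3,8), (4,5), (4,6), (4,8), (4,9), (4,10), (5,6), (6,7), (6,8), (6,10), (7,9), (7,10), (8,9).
7 (attained at vertices 2, 4)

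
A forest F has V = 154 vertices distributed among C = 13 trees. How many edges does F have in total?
141 (Each of the 13 component trees on V_i vertices has V_i - 1 edges; summing gives V - C = 154 - 13 = 141)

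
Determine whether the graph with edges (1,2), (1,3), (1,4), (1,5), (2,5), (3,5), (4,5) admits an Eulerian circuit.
Yes (the graph is connected and all 5 vertices have even degree)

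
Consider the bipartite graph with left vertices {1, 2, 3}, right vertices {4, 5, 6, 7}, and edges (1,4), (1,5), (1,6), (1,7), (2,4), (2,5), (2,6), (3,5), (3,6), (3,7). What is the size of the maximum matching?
3 (matching: (1,7), (2,6), (3,5); upper bound min(|L|,|R|) = min(3,4) = 3)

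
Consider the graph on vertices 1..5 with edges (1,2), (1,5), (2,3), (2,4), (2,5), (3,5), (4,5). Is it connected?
Yes (BFS from 1 visits [1, 2, 5, 3, 4] — all 5 vertices reached)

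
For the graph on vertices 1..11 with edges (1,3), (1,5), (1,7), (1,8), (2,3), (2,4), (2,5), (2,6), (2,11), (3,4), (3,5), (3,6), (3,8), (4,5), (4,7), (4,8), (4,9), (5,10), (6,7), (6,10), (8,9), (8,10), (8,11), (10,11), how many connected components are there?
1 (components: {1, 2, 3, 4, 5, 6, 7, 8, 9, 10, 11})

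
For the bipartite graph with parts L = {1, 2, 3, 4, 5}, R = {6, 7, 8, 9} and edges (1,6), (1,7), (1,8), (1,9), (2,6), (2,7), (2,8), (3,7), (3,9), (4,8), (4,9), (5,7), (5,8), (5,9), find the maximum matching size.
4 (matching: (1,9), (2,6), (3,7), (4,8); upper bound min(|L|,|R|) = min(5,4) = 4)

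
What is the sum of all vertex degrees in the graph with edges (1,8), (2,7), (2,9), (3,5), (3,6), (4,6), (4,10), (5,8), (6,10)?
18 (handshake: sum of degrees = 2|E| = 2 x 9 = 18)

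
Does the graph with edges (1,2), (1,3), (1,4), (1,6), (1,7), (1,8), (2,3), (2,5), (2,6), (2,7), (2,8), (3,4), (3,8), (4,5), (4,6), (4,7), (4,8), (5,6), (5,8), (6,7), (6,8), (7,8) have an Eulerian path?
Yes (the graph is connected and exactly 2 vertices have odd degree: {7, 8}; any Eulerian path must start and end at those)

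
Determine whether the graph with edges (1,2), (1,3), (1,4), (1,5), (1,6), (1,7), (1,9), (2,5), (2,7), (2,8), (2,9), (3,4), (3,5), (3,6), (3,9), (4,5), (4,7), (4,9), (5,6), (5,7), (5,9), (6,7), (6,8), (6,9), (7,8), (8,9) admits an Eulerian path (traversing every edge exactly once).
No (6 vertices have odd degree: {1, 2, 3, 4, 5, 9}; Eulerian path requires 0 or 2)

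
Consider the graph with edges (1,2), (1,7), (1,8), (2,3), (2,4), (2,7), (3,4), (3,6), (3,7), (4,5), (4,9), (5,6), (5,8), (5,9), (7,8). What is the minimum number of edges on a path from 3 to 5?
2 (path: 3 -> 4 -> 5, 2 edges)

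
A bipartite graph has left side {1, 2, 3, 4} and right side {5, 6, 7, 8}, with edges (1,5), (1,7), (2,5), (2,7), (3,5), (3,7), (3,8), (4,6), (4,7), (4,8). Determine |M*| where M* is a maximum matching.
4 (matching: (1,7), (2,5), (3,8), (4,6); upper bound min(|L|,|R|) = min(4,4) = 4)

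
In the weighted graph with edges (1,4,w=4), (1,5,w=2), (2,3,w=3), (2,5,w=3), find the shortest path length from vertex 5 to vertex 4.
6 (path: 5 -> 1 -> 4; weights 2 + 4 = 6)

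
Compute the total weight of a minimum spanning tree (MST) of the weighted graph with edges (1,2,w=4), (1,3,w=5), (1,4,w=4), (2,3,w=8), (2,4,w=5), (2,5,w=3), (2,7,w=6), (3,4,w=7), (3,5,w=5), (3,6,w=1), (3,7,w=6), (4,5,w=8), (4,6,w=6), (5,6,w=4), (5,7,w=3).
19 (MST edges: (1,2,w=4), (1,4,w=4), (2,5,w=3), (3,6,w=1), (5,6,w=4), (5,7,w=3); sum of weights 4 + 4 + 3 + 1 + 4 + 3 = 19)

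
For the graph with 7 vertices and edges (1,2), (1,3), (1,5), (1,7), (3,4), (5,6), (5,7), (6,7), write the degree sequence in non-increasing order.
[4, 3, 3, 2, 2, 1, 1] (degrees: deg(1)=4, deg(2)=1, deg(3)=2, deg(4)=1, deg(5)=3, deg(6)=2, deg(7)=3)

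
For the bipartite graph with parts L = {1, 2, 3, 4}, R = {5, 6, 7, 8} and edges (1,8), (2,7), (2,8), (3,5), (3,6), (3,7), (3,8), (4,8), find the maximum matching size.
3 (matching: (1,8), (2,7), (3,6); upper bound min(|L|,|R|) = min(4,4) = 4)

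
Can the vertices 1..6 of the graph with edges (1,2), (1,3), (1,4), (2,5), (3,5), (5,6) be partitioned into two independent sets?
Yes. Partition: {1, 5}, {2, 3, 4, 6}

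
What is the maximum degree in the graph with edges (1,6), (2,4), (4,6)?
2 (attained at vertices 4, 6)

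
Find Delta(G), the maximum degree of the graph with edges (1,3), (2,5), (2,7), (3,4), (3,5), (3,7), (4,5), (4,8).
4 (attained at vertex 3)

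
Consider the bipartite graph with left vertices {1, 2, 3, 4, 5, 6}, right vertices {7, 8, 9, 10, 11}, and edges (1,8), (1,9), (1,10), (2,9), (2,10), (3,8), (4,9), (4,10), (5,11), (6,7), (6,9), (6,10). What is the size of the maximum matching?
5 (matching: (1,10), (2,9), (3,8), (5,11), (6,7); upper bound min(|L|,|R|) = min(6,5) = 5)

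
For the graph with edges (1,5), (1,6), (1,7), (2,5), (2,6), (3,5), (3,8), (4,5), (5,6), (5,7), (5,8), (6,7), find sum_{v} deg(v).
24 (handshake: sum of degrees = 2|E| = 2 x 12 = 24)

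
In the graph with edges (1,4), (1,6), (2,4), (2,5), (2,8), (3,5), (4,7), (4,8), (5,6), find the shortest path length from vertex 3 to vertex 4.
3 (path: 3 -> 5 -> 2 -> 4, 3 edges)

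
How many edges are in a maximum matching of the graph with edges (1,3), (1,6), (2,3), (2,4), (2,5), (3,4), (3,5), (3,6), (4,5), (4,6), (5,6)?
3 (matching: (1,3), (2,5), (4,6); upper bound floor(n/2) = floor(6/2) = 3)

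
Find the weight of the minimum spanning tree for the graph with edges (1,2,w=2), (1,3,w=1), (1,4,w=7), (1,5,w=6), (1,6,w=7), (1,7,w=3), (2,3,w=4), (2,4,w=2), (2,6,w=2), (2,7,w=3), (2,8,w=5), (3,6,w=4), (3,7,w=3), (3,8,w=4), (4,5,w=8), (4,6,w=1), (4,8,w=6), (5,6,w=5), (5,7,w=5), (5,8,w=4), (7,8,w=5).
17 (MST edges: (1,2,w=2), (1,3,w=1), (1,7,w=3), (2,4,w=2), (3,8,w=4), (4,6,w=1), (5,8,w=4); sum of weights 2 + 1 + 3 + 2 + 4 + 1 + 4 = 17)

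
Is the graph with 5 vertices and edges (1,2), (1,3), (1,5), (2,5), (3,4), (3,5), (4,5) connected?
Yes (BFS from 1 visits [1, 2, 3, 5, 4] — all 5 vertices reached)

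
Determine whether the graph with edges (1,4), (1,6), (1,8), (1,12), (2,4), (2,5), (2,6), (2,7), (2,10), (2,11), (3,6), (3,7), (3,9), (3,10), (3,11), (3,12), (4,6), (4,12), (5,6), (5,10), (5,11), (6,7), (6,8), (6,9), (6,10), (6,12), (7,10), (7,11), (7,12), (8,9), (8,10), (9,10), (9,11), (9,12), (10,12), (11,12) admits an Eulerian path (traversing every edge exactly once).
Yes — and in fact it has an Eulerian circuit (the graph is connected and all 12 vertices have even degree)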